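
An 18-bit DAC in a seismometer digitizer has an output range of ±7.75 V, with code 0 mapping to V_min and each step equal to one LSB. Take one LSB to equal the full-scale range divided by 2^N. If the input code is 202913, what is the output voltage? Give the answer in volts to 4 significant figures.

The full-scale span is 7.75 − (-7.75) = 15.5 V. LSB = 15.5 V / 2^18.
Output = V_min + (202913/262144) × range = -7.75 + 0.774052 × 15.5 V
      = -7.75 + 11.9978 = 4.24780 V.

4.248 V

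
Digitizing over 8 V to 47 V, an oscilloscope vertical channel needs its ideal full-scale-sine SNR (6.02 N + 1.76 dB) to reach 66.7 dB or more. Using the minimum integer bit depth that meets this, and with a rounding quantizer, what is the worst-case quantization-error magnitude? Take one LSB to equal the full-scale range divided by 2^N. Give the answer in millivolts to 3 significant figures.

Range = 47 − (8) = 39 V.
6.02 N + 1.76 ≥ 66.7 gives N ≥ 10.787, so the minimum integer is 11.
LSB = 39 V / 2^11 = 19.043 mV.
Half an LSB is 9.52 mV.

9.52 mV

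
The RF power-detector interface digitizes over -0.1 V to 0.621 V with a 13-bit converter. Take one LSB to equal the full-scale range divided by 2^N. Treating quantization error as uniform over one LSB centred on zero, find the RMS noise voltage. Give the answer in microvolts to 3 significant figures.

25.4 µV

The full-scale span is 0.621 − (-0.1) = 0.721 V.
One LSB is 0.721 V / 8192 = 88.013 µV.
V_rms = LSB/√12 = 88.013 µV / √12 = 25.4 µV.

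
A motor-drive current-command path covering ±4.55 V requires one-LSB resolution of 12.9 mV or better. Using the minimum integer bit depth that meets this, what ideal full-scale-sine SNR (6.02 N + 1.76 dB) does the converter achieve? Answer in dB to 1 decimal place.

62.0 dB

The full-scale span is 4.55 − (-4.55) = 9.1 V.
Need 2^N ≥ 9.1 V / 12.9 mV = 705.4 → N_min = 10.
Ideal SNR at N = 10: 6.02·10 + 1.76 = 62.0 dB.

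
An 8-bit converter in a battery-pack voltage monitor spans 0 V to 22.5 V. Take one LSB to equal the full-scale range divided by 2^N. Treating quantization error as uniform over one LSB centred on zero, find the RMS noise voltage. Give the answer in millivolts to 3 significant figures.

V_FS = 22.5 V.
LSB = 22.5 V / 2^8 = 87.891 mV.
V_rms = LSB/√12 = 87.891 mV / √12 = 25.4 mV.

25.4 mV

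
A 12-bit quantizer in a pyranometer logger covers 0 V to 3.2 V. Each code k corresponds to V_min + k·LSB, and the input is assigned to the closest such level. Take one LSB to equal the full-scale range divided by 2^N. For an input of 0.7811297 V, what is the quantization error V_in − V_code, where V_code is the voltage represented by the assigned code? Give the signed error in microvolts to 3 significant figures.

−120 µV

Span = 3.2 V. LSB = 3.2 V / 2^12 ≈ 0.7813 mV.
(V_in − V_min)/LSB = (0.7811297 − (0)) × 4096/3.2 = 999.8460 → nearest code k = 1000.
Reconstructed level: 0 + 1000 × 3.2/4096 V = 0.7812500000 V.
e = 0.7811297 − (0.7812500000) = −120 µV.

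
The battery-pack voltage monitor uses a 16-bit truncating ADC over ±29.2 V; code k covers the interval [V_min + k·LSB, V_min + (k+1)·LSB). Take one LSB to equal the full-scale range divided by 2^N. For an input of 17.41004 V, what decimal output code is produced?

Range = 29.2 − (-29.2) = 58.4 V. LSB = 58.4 V / 2^16 ≈ 0.8911 mV.
code = ⌊(V_in − V_min)/LSB⌋ = ⌊(V_in − V_min) × 2^16 / range⌋
     = ⌊(17.41004 − (-29.2)) × 65536 / 58.4⌋ = ⌊46.61004 × 65536/58.4⌋
     = ⌊52305.404⌋ = 52305.

52305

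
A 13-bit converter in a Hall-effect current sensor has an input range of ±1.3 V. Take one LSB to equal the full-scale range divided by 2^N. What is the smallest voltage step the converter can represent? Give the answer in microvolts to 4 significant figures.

317.4 µV

The full-scale span is 1.3 − (-1.3) = 2.6 V.
2^13 = 8192 levels.
Step size = 2.6/8192 V = 317.4 µV.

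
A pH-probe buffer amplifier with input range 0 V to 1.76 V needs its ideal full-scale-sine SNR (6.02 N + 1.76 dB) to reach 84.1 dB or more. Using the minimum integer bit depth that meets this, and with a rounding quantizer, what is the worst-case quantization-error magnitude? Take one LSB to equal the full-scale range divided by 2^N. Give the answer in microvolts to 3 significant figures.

Span = 1.76 V.
N ≥ (84.1 − 1.76)/6.02 = 13.678 → N_min = 14.
LSB = 1.76 V ÷ 2^14 = 1.76/16384 V = 107.42 µV.
|e|_max = LSB/2 = 53.7 µV.

53.7 µV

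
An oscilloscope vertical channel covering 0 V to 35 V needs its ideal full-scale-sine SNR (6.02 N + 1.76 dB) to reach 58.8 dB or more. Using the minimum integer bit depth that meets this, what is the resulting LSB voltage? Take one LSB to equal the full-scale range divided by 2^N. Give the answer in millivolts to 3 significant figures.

34.2 mV

Span = 35 V.
Required N = ⌈(58.8 − 1.76)/6.02⌉ = ⌈9.475⌉ = 10.
One LSB is 35 V / 1024 = 34.2 mV.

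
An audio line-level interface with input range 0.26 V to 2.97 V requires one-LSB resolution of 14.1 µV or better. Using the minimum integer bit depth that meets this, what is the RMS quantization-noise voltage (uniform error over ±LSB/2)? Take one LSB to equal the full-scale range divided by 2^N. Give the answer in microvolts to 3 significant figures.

The full-scale span is 2.97 − (0.26) = 2.71 V.
2.71 V / 14.1 µV = 192200. Since 2^17 = 131072 and 2^18 = 262144, N = 18.
Step size = 2.71/262144 V = 10.338 µV.
V_rms = LSB/√12 = 2.98 µV.

2.98 µV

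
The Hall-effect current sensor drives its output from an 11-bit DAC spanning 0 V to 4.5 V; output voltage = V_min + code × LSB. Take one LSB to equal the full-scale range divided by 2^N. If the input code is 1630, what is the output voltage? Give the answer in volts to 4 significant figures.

Span = 4.5 V. LSB = 4.5 V / 2^11.
Output = V_min + (1630/2048) × range = 0 + 0.795898 × 4.5 V
      = 0 + 3.58154 = 3.58154 V.

3.582 V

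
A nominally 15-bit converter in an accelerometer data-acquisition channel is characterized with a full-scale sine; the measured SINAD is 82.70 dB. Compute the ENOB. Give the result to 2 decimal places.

13.45 bits

(82.70 − 1.76) / 6.02 = 80.94/6.02 = 13.4452 effective bits.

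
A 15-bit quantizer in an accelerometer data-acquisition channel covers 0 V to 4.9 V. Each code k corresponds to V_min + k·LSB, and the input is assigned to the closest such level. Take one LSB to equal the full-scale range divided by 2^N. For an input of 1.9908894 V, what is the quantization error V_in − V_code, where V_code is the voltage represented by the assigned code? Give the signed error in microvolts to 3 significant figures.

Range is 4.9 V. LSB = 4.9 V / 2^15 ≈ 149.5 µV.
Position in LSBs: (1.9908894 − (0)) × 32768/4.9 = 13313.7681; rounding gives k = 13314.
V_code = V_min + k × range/2^15 = 0 + 13314 × 4.9/32768 = 1.9909240723 V.
V_in − V_code = 1.9908894 − (1.9909240723) = −34.7 µV.

−34.7 µV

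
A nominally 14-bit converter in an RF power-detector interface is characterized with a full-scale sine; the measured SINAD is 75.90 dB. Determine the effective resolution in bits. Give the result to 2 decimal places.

Inverting SNR = 6.02 N + 1.76: N_eff = (75.90 − 1.76)/6.02 = 12.3156.

12.32 bits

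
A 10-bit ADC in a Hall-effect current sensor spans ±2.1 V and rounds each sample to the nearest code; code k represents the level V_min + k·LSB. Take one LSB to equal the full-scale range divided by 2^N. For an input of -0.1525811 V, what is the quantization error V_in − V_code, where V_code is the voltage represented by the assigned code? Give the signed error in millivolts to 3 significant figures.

−0.823 mV

Range = 2.1 − (-2.1) = 4.2 V. LSB = 4.2 V / 2^10 ≈ 4.102 mV.
Position in LSBs: (-0.1525811 − (-2.1)) × 1024/4.2 = 474.7993; rounding gives k = 475.
V_code = -2.1 + (475/1024) × 4.2 = -0.1517578125 V.
e = -0.1525811 − (-0.1517578125) = −0.823 mV.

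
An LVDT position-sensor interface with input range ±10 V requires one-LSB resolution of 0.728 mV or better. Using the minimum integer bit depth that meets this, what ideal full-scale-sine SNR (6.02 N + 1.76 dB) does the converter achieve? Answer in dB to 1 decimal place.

92.1 dB

The full-scale span is 10 − (-10) = 20 V.
Need 2^N ≥ 20 V / 0.728 mV = 27470 → N_min = 15.
6.02(15) + 1.76 = 92.06 dB.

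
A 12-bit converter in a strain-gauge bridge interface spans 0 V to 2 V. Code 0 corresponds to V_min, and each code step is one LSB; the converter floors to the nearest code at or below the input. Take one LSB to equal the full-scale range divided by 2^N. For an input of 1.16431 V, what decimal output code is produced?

2384

Full-scale range = 2 V. LSB = 2 V / 2^12 ≈ 488.3 µV.
code = ⌊(V_in − V_min)/LSB⌋ = ⌊(V_in − V_min) × 2^12 / range⌋
     = ⌊(1.16431 − (0)) × 4096 / 2⌋ = ⌊1.16431 × 4096/2⌋
     = ⌊2384.507⌋ = 2384.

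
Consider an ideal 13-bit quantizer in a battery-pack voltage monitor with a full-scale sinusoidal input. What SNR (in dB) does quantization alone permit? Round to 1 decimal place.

80.0 dB

For an ideal N-bit converter with full-scale sine input, SNR = 6.02 N + 1.76 dB. SNR = 6.02 × 13 + 1.76 = 78.26 + 1.76 = 80.02 dB.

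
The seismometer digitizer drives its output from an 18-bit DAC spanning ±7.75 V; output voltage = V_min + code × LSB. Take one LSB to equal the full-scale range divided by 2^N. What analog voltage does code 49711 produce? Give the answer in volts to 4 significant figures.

-4.811 V

Span: 7.75 V − (-7.75 V) = 15.5 V. LSB = 15.5 V / 2^18.
Output = V_min + (49711/262144) × range = -7.75 + 0.189632 × 15.5 V
      = -7.75 V + 2.93930 V = -4.81070 V.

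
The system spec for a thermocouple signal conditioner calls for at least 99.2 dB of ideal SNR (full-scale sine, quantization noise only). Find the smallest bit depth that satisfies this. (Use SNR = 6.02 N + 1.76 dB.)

Required N = ⌈(99.2 − 1.76)/6.02⌉ = ⌈16.186⌉ = 17.

17 bits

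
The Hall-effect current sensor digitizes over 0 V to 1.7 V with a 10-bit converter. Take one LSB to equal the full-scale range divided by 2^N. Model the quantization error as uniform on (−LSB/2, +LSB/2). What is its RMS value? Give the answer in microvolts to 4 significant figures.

479.2 µV

V_FS = 1.7 V.
Step size = 1.7/1024 V = 1.66016 mV.
V_rms = LSB/√12 = 1.66016 mV / √12 = 479.2 µV.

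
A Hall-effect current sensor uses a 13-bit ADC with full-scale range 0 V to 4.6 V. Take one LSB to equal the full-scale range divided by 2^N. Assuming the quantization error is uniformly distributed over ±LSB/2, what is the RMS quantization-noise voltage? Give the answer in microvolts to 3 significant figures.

162 µV

Full-scale range = 4.6 V.
One LSB is 4.6 V / 8192 = 0.56152 mV.
V_rms = LSB/√12 = 0.56152 mV / √12 = 162 µV.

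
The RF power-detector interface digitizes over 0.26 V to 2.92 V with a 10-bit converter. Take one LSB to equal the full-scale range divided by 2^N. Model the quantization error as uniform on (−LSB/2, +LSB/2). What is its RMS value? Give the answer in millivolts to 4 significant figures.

Span: 2.92 V − (0.26 V) = 2.66 V.
LSB = 2.66 V ÷ 2^10 = 2.66/1024 V = 2.59766 mV.
RMS of a uniform error over width LSB is LSB/√12 = 0.7499 mV.

0.7499 mV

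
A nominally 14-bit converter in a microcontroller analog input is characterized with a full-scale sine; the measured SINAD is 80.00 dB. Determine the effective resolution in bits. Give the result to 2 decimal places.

13.00 bits

(80.00 − 1.76) / 6.02 = 78.24/6.02 = 12.9967 effective bits.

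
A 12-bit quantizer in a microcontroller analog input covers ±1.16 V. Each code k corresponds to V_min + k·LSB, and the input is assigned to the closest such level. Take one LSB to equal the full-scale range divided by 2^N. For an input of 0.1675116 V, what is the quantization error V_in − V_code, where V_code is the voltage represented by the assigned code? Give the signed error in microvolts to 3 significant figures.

Span: 1.16 V − (-1.16 V) = 2.32 V. LSB = 2.32 V / 2^12 ≈ 0.5664 mV.
Position in LSBs: (0.1675116 − (-1.16)) × 4096/2.32 = 2343.7446; rounding gives k = 2344.
Reconstructed level: -1.16 + 2344 × 2.32/4096 V = 0.1676562500 V.
e = 0.1675116 − (0.1676562500) = −145 µV.

−145 µV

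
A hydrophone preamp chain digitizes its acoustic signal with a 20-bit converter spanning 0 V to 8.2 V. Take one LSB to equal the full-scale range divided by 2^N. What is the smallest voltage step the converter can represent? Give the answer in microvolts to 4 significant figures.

V_FS = 8.2 V.
There are 2^20 = 1048576 steps.
Step size = 8.2/1048576 V = 7.820 µV.

7.820 µV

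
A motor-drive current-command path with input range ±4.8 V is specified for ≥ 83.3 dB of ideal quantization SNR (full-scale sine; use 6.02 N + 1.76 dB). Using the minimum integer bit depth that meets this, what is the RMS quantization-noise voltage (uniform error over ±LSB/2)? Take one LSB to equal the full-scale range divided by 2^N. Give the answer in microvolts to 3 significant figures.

The full-scale span is 4.8 − (-4.8) = 9.6 V.
N ≥ (83.3 − 1.76)/6.02 = 13.545 → N_min = 14.
One LSB is 9.6 V / 16384 = 0.58594 mV.
V_rms = LSB/√12 = 169 µV.

169 µV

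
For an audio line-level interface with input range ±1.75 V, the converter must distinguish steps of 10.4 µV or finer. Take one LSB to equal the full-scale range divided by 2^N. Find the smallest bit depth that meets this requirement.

The full-scale span is 1.75 − (-1.75) = 3.5 V.
Levels needed ≥ 3.5/10.4 µV = 336500. 2^19 = 524288 suffices, so N_min = 19.

19 bits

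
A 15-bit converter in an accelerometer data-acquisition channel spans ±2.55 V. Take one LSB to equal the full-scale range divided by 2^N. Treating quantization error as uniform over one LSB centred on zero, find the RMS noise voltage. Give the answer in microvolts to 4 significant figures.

The full-scale span is 2.55 − (-2.55) = 5.1 V.
LSB = 5.1 V / 2^15 = 155.640 µV.
V_rms = LSB/√12 = 155.640 µV / √12 = 44.93 µV.

44.93 µV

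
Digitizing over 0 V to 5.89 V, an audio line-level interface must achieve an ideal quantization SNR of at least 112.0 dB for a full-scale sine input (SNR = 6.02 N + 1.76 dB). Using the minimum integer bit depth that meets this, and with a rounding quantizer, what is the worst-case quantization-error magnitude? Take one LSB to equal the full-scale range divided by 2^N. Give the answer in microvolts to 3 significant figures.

V_FS = 5.89 V.
Solving 6.02 N ≥ 112.0 − 1.76: N ≥ 18.312. Round up → N = 19.
LSB = 5.89 V ÷ 2^19 = 5.89/524288 V = 11.234 µV.
Max error for round-to-nearest is LSB/2 = 5.62 µV.

5.62 µV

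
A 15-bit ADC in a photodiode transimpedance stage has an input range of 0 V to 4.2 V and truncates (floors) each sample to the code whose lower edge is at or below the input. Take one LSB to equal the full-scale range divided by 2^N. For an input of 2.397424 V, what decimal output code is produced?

Range is 4.2 V. LSB = 4.2 V / 2^15 ≈ 128.2 µV.
(V_in − V_min) × 2^15/range = (2.397424 − (0)) × 32768/4.2 = 18704.474.
Floor → code = 18704.

18704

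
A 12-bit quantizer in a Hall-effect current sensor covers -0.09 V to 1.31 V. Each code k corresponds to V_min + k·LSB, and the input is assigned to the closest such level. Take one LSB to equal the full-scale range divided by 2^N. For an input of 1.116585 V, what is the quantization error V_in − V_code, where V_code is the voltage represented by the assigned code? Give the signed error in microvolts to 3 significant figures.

+42.0 µV

The full-scale span is 1.31 − (-0.09) = 1.4 V. LSB = 1.4 V / 2^12 ≈ 341.8 µV.
(1.116585 − (-0.09)) / LSB = 1.206585 × 4096/1.4 = 3530.1230. Nearest integer: k = 3530.
V_code = -0.09 + (3530/4096) × 1.4 = 1.116542969 V.
Error = V_in − V_code = 1.116585 − (1.116542969) = +42.0 µV.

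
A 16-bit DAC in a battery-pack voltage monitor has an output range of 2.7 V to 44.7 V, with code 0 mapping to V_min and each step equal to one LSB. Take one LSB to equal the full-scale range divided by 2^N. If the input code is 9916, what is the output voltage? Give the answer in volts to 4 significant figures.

Span: 44.7 V − (2.7 V) = 42 V. LSB = 42 V / 2^16.
V_out = V_min + code × LSB = 2.7 V + 9916 × 42 V / 65536
      = 2.7 + 6.35486 = 9.05486 V.

9.055 V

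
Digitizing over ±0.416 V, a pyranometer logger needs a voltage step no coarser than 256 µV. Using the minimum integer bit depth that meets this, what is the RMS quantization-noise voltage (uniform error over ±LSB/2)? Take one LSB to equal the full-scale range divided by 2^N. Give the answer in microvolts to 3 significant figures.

58.6 µV

Full-scale range = 0.416 V − (-0.416 V) = 0.832 V.
Levels needed ≥ 0.832/256 µV = 3250. 2^12 = 4096 suffices, so N_min = 12.
Step size = 0.832/4096 V = 203.13 µV.
V_rms = LSB/√12 = 58.6 µV.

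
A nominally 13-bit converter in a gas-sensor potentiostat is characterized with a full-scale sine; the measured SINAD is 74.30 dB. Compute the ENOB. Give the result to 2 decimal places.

ENOB = (74.30 − 1.76)/6.02 = 12.0498 bits.

12.05 bits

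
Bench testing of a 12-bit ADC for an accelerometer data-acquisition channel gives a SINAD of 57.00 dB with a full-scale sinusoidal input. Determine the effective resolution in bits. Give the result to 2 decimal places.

9.18 bits

ENOB = (57.00 − 1.76)/6.02 = 9.1761 bits.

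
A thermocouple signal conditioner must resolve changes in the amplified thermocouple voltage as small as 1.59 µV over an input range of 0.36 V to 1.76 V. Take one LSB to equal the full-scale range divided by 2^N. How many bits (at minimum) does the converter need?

The full-scale span is 1.76 − (0.36) = 1.4 V.
Levels needed ≥ 1.4/1.59 µV = 880500. 2^20 = 1048576 suffices, so N_min = 20.

20 bits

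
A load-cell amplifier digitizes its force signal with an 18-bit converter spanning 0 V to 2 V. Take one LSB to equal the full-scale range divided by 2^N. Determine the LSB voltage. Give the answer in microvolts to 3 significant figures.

7.63 µV

Full-scale range = 2 V.
Number of codes = 2^18 = 262144.
One LSB is 2 V / 262144 = 7.63 µV.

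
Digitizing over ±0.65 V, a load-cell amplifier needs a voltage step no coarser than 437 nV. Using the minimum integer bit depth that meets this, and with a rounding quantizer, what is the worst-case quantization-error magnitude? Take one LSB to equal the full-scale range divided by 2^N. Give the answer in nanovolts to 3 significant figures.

Range = 0.65 − (-0.65) = 1.3 V.
Need 2^N ≥ 1.3 V / 437 nV = 2.975e6 → N_min = 22.
One LSB is 1.3 V / 4194304 = 309.94 nV.
Max error for round-to-nearest is LSB/2 = 155 nV.

155 nV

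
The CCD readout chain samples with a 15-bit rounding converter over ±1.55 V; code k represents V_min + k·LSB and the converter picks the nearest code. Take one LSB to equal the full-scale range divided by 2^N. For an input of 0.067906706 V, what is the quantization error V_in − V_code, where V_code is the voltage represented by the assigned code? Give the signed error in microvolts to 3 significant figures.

The full-scale span is 1.55 − (-1.55) = 3.1 V. LSB = 3.1 V / 2^15 ≈ 94.60 µV.
Position in LSBs: (0.067906706 − (-1.55)) × 32768/3.1 = 17101.7958; rounding gives k = 17102.
V_code = V_min + k × range/2^15 = -1.55 + 17102 × 3.1/32768 = 0.067926025391 V.
V_in − V_code = 0.067906706 − (0.067926025391) = −19.3 µV.

−19.3 µV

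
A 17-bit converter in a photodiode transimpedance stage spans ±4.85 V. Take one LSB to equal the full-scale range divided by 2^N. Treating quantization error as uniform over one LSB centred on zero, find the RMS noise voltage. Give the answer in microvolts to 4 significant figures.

Span: 4.85 V − (-4.85 V) = 9.7 V.
Step size = 9.7/131072 V = 74.0051 µV.
For a uniform distribution on [−LSB/2, +LSB/2], V_rms = LSB/√12 = 74.0051 µV/3.4641 = 21.36 µV.

21.36 µV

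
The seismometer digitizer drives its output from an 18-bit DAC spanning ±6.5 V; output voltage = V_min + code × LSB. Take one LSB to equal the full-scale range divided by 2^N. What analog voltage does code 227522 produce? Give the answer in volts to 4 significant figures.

4.783 V

Full-scale range = 6.5 V − (-6.5 V) = 13 V. LSB = 13 V / 2^18.
Output = V_min + (227522/262144) × range = -6.5 + 0.867928 × 13 V
      = -6.5 V + 11.2831 V = 4.78306 V.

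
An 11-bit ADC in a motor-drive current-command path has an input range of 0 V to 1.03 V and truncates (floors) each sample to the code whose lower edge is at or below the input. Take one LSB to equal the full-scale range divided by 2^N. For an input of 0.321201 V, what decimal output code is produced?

Full-scale range = 1.03 V. LSB = 1.03 V / 2^11 ≈ 0.5029 mV.
V_in − V_min = 0.321201 − (0) = 0.321201 V.
Divide by LSB: 0.321201 × 2048/1.03 = 638.6599.
Truncating gives code 638.

638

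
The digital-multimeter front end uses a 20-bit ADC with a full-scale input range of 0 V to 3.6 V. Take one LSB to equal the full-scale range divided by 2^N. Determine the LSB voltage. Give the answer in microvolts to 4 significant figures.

3.433 µV

V_FS = 3.6 V.
Number of codes = 2^20 = 1048576.
Step size = 3.6/1048576 V = 3.433 µV.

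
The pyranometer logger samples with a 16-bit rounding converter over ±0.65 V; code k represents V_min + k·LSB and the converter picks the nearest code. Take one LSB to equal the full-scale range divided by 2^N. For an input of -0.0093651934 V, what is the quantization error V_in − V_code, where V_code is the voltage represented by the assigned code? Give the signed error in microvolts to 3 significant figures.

Range = 0.65 − (-0.65) = 1.3 V. LSB = 1.3 V / 2^16 ≈ 19.84 µV.
(-0.0093651934 − (-0.65)) / LSB = 0.6406348066 × 65536/1.3 = 32295.8790. Nearest integer: k = 32296.
Reconstructed level: -0.65 + 32296 × 1.3/65536 V = -0.0093627929688 V.
e = -0.0093651934 − (-0.0093627929688) = −2.40 µV.

−2.40 µV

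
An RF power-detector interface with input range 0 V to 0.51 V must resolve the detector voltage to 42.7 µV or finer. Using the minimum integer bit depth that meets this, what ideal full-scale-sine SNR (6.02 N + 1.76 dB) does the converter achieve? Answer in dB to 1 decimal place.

86.0 dB

Span = 0.51 V.
Required number of levels: 0.51/42.7 µV = 11944; smallest N with 2^N ≥ that is 14.
6.02(14) + 1.76 = 86.04 dB.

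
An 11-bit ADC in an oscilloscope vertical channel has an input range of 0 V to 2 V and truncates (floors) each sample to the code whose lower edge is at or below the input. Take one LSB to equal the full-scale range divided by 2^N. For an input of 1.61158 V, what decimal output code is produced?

V_FS = 2 V. LSB = 2 V / 2^11 ≈ 0.9766 mV.
V_in − V_min = 1.61158 − (0) = 1.61158 V.
Divide by LSB: 1.61158 × 2048/2 = 1650.2579.
Truncating gives code 1650.

1650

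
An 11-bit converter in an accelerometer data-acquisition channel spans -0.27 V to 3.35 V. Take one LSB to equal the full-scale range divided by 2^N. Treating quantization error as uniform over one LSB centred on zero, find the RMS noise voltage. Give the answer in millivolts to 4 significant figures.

0.5103 mV

The full-scale span is 3.35 − (-0.27) = 3.62 V.
Step size = 3.62/2048 V = 1.76758 mV.
V_rms = LSB/√12 = 1.76758 mV / √12 = 0.5103 mV.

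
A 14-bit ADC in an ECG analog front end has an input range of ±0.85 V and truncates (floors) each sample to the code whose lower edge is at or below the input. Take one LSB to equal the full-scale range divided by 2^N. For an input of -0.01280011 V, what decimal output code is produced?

8068

Range = 0.85 − (-0.85) = 1.7 V. LSB = 1.7 V / 2^14 ≈ 103.8 µV.
(V_in − V_min) × 2^14/range = (-0.01280011 − (-0.85)) × 16384/1.7 = 8068.637.
Floor → code = 8068.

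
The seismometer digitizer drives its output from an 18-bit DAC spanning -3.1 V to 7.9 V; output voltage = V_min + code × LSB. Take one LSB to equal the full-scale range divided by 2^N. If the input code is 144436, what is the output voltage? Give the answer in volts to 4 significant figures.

2.961 V

The full-scale span is 7.9 − (-3.1) = 11 V. LSB = 11 V / 2^18.
V_out = V_min + code × LSB = -3.1 V + 144436 × 11 V / 262144
      = -3.1 V + 6.06078 V = 2.96078 V.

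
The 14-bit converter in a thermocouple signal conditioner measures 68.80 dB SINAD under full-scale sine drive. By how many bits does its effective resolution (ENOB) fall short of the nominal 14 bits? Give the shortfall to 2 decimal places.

2.86 bits

Effective bits = (68.80 − 1.76)/6.02 = 11.1362.
Shortfall = 14 − 11.1362 = 2.8638 bits.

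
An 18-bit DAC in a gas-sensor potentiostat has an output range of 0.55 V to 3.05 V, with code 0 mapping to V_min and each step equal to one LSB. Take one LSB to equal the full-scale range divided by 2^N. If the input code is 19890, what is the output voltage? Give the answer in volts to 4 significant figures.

Range = 3.05 − (0.55) = 2.5 V. LSB = 2.5 V / 2^18.
V_out = 0.55 + 19890 × (2.5/262144) V
      = 0.55 V + 0.189686 V = 0.739686 V.

0.7397 V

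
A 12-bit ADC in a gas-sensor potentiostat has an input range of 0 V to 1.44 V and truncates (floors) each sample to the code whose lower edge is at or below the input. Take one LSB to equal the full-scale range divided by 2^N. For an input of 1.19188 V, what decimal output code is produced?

3390

Full-scale range = 1.44 V. LSB = 1.44 V / 2^12 ≈ 351.6 µV.
V_in − V_min = 1.19188 − (0) = 1.19188 V.
Divide by LSB: 1.19188 × 4096/1.44 = 3390.2364.
Truncating gives code 3390.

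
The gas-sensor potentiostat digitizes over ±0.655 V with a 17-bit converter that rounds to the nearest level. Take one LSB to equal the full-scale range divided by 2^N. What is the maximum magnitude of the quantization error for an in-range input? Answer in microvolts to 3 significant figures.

5.00 µV

Span: 0.655 V − (-0.655 V) = 1.31 V.
One LSB is 1.31 V / 131072 = 9.9945 µV.
|e|_max = LSB/2 = 5.00 µV.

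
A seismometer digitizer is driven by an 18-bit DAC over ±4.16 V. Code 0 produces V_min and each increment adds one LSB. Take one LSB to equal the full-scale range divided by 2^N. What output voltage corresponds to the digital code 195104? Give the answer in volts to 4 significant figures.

The full-scale span is 4.16 − (-4.16) = 8.32 V. LSB = 8.32 V / 2^18.
V_out = -4.16 + 195104 × (8.32/262144) V
      = -4.16 + 6.19227 = 2.03227 V.

2.032 V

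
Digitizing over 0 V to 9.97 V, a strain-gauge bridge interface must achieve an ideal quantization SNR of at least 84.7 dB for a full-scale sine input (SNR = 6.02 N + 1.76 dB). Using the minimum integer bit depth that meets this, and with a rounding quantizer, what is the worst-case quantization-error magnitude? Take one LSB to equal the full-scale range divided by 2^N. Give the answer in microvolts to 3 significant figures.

304 µV

Range is 9.97 V.
Solving 6.02 N ≥ 84.7 − 1.76: N ≥ 13.777. Round up → N = 14.
One LSB is 9.97 V / 16384 = 0.60852 mV.
Max error for round-to-nearest is LSB/2 = 304 µV.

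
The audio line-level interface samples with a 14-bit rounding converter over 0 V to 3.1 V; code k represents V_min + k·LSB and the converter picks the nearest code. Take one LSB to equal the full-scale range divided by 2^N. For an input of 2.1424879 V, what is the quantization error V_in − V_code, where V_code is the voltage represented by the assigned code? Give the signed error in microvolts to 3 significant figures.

Full-scale range = 3.1 V. LSB = 3.1 V / 2^14 ≈ 189.2 µV.
(2.1424879 − (0)) / LSB = 2.1424879 × 16384/3.1 = 11323.3941. Nearest integer: k = 11323.
Reconstructed level: 0 + 11323 × 3.1/16384 V = 2.1424133301 V.
e = 2.1424879 − (2.1424133301) = +74.6 µV.

+74.6 µV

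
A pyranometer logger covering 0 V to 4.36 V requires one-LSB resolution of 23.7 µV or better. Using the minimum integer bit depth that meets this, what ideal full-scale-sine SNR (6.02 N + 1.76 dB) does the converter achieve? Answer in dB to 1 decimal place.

Full-scale range = 4.36 V.
Levels needed ≥ 4.36/23.7 µV = 184000. 2^18 = 262144 suffices, so N_min = 18.
SNR = 6.02 × 18 + 1.76 = 110.12 dB.

110.1 dB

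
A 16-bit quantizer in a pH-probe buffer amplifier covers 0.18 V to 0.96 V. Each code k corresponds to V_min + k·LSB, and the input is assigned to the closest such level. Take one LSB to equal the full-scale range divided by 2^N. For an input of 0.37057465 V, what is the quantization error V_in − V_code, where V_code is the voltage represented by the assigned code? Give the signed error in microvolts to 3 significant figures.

+2.14 µV

Full-scale range = 0.96 V − (0.18 V) = 0.78 V. LSB = 0.78 V / 2^16 ≈ 11.90 µV.
(0.37057465 − (0.18)) / LSB = 0.19057465 × 65536/0.78 = 16012.1798. Nearest integer: k = 16012.
V_code = 0.18 + (16012/65536) × 0.78 = 0.37057250977 V.
V_in − V_code = 0.37057465 − (0.37057250977) = +2.14 µV.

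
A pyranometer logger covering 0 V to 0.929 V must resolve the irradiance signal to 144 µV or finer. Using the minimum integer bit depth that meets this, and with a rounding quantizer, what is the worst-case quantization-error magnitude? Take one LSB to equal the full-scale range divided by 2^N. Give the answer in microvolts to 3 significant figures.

56.7 µV

Range is 0.929 V.
0.929 V / 144 µV = 6451. Since 2^12 = 4096 and 2^13 = 8192, N = 13.
LSB = 0.929 V / 2^13 = 113.40 µV.
Half an LSB is 56.7 µV.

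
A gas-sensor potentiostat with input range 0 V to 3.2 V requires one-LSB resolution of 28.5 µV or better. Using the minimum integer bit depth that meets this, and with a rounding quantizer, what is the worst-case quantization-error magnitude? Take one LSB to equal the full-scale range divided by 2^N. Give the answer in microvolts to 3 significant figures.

Full-scale range = 3.2 V.
Levels needed ≥ 3.2/28.5 µV = 112300. 2^17 = 131072 suffices, so N_min = 17.
Step size = 3.2/131072 V = 24.414 µV.
Max error for round-to-nearest is LSB/2 = 12.2 µV.

12.2 µV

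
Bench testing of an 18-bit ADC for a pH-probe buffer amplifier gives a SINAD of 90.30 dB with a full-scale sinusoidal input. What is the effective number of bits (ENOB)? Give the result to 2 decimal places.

14.71 bits

(90.30 − 1.76) / 6.02 = 88.54/6.02 = 14.7076 effective bits.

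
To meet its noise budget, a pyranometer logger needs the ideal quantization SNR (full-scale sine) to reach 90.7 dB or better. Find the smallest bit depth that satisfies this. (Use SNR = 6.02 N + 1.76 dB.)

6.02 N + 1.76 ≥ 90.7 gives N ≥ 14.774, so the minimum integer is 15.

15 bits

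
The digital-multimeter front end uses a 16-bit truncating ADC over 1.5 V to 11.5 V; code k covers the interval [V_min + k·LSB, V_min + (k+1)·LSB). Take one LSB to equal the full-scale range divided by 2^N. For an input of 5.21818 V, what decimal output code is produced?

The full-scale span is 11.5 − (1.5) = 10 V. LSB = 10 V / 2^16 ≈ 152.6 µV.
code = ⌊(V_in − V_min)/LSB⌋ = ⌊(V_in − V_min) × 2^16 / range⌋
     = ⌊(5.21818 − (1.5)) × 65536 / 10⌋ = ⌊3.71818 × 65536/10⌋
     = ⌊24367.464⌋ = 24367.

24367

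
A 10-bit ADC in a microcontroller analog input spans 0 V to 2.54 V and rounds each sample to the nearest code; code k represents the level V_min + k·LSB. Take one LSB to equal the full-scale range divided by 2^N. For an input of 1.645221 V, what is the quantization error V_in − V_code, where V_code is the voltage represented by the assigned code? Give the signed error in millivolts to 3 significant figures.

+0.670 mV

V_FS = 2.54 V. LSB = 2.54 V / 2^10 ≈ 2.480 mV.
Position in LSBs: (1.645221 − (0)) × 1024/2.54 = 663.2702; rounding gives k = 663.
Reconstructed level: 0 + 663 × 2.54/1024 V = 1.644550781 V.
V_in − V_code = 1.645221 − (1.644550781) = +0.670 mV.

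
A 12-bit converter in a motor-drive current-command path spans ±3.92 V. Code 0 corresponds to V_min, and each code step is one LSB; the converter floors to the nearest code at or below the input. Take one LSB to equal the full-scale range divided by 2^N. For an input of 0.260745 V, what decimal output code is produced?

The full-scale span is 3.92 − (-3.92) = 7.84 V. LSB = 7.84 V / 2^12 ≈ 1.914 mV.
V_in − V_min = 0.260745 − (-3.92) = 4.180745 V.
Divide by LSB: 4.180745 × 4096/7.84 = 2184.2260.
Truncating gives code 2184.

2184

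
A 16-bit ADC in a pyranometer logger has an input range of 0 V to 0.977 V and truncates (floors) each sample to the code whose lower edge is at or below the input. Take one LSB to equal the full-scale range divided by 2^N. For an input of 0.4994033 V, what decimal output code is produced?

33499

Span = 0.977 V. LSB = 0.977 V / 2^16 ≈ 14.91 µV.
V_in − V_min = 0.4994033 − (0) = 0.4994033 V.
Divide by LSB: 0.4994033 × 65536/0.977 = 33499.3804.
Truncating gives code 33499.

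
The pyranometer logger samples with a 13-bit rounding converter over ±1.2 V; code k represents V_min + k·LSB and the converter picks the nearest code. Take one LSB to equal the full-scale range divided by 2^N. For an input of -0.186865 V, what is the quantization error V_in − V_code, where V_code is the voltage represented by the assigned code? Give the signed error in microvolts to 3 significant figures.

Span: 1.2 V − (-1.2 V) = 2.4 V. LSB = 2.4 V / 2^13 ≈ 293.0 µV.
(V_in − V_min)/LSB = (-0.186865 − (-1.2)) × 8192/2.4 = 3458.1675 → nearest code k = 3458.
Reconstructed level: -1.2 + 3458 × 2.4/8192 V = -0.1869140625 V.
Error = V_in − V_code = -0.186865 − (-0.1869140625) = +49.1 µV.

+49.1 µV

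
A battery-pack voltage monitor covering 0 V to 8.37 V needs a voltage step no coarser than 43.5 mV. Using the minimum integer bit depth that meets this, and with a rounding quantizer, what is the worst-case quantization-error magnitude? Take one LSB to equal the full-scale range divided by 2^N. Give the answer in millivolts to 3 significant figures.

V_FS = 8.37 V.
Levels needed ≥ 8.37/43.5 mV = 192.4. 2^8 = 256 suffices, so N_min = 8.
LSB = 8.37 V / 2^8 = 32.695 mV.
|e|_max = LSB/2 = 16.3 mV.

16.3 mV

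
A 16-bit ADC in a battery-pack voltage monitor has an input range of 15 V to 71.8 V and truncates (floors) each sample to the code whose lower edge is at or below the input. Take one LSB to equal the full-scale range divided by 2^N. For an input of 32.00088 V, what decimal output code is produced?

The full-scale span is 71.8 − (15) = 56.8 V. LSB = 56.8 V / 2^16 ≈ 0.8667 mV.
V_in − V_min = 32.00088 − (15) = 17.00088 V.
Divide by LSB: 17.00088 × 65536/56.8 = 19615.6632.
Truncating gives code 19615.

19615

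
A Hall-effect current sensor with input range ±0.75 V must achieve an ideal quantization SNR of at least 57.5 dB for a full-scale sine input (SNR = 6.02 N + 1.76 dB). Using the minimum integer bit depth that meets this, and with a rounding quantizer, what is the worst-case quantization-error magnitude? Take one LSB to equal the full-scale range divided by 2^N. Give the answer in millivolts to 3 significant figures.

Span: 0.75 V − (-0.75 V) = 1.5 V.
6.02 N + 1.76 ≥ 57.5 gives N ≥ 9.259, so the minimum integer is 10.
Step size = 1.5/1024 V = 1.4648 mV.
Half an LSB is 0.732 mV.

0.732 mV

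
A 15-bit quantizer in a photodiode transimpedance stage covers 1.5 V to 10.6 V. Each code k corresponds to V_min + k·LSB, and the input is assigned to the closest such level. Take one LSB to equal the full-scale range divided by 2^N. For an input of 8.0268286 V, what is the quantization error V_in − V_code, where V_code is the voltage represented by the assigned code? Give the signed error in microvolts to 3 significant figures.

+89.1 µV

Span: 10.6 V − (1.5 V) = 9.1 V. LSB = 9.1 V / 2^15 ≈ 277.7 µV.
Position in LSBs: (8.0268286 − (1.5)) × 32768/9.1 = 23502.3208; rounding gives k = 23502.
V_code = 1.5 + (23502/32768) × 9.1 = 8.0267395020 V.
V_in − V_code = 8.0268286 − (8.0267395020) = +89.1 µV.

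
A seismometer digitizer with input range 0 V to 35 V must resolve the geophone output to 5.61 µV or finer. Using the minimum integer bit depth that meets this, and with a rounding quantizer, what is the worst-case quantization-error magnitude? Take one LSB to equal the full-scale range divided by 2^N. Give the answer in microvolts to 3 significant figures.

2.09 µV

Range is 35 V.
Need 2^N ≥ 35 V / 5.61 µV = 6.239e6 → N_min = 23.
LSB = 35 V / 2^23 = 4.1723 µV.
Half an LSB is 2.09 µV.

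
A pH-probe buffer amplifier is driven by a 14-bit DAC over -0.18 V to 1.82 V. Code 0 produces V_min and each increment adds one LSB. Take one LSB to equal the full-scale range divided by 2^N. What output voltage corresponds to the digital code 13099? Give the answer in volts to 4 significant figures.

Range = 1.82 − (-0.18) = 2 V. LSB = 2 V / 2^14.
V_out = V_min + code × LSB = -0.18 V + 13099 × 2 V / 16384
      = -0.18 + 1.59900 = 1.41900 V.

1.419 V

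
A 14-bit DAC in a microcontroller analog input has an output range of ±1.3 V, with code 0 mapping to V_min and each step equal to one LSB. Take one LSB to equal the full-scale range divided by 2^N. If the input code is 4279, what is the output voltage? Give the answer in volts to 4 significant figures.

Full-scale range = 1.3 V − (-1.3 V) = 2.6 V. LSB = 2.6 V / 2^14.
V_out = V_min + code × LSB = -1.3 V + 4279 × 2.6 V / 16384
      = -1.3 V + 0.679041 V = -0.620959 V.

-0.6210 V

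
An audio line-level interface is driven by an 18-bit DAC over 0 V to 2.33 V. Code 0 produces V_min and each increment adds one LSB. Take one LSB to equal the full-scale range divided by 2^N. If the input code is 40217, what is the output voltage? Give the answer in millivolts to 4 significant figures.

357.5 mV

V_FS = 2.33 V. LSB = 2.33 V / 2^18.
V_out = 0 + 40217 × (2.33/262144) V
      = 0 V + 0.357459 V = 0.357459 V.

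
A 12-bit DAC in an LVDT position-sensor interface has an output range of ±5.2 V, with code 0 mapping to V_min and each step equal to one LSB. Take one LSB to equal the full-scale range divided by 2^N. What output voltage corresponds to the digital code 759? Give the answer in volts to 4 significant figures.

Range = 5.2 − (-5.2) = 10.4 V. LSB = 10.4 V / 2^12.
V_out = -5.2 + 759 × (10.4/4096) V
      = -5.2 V + 1.92715 V = -3.27285 V.

-3.273 V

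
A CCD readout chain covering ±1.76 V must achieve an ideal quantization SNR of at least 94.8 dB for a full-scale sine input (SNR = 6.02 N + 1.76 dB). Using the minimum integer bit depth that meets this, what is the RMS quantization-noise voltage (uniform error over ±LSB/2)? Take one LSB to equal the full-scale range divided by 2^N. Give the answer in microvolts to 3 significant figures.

15.5 µV

Range = 1.76 − (-1.76) = 3.52 V.
Required N = ⌈(94.8 − 1.76)/6.02⌉ = ⌈15.455⌉ = 16.
Step size = 3.52/65536 V = 53.711 µV.
σ_q = LSB/√12 = 53.711 µV/3.4641 = 15.5 µV.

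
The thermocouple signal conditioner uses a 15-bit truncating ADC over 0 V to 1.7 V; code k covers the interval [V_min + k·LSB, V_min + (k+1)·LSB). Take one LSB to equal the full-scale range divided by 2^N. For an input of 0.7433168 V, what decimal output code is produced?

14327

Range is 1.7 V. LSB = 1.7 V / 2^15 ≈ 51.88 µV.
V_in − V_min = 0.7433168 − (0) = 0.7433168 V.
Divide by LSB: 0.7433168 × 32768/1.7 = 14327.6499.
Truncating gives code 14327.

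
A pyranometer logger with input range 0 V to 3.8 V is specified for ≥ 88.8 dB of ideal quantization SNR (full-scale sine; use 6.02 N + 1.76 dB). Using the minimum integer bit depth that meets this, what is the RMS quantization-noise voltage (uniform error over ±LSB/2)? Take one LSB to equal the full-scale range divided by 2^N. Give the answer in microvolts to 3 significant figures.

33.5 µV

V_FS = 3.8 V.
N ≥ (88.8 − 1.76)/6.02 = 14.458 → N_min = 15.
Step size = 3.8/32768 V = 115.97 µV.
RMS noise = LSB/√12 = 33.5 µV.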